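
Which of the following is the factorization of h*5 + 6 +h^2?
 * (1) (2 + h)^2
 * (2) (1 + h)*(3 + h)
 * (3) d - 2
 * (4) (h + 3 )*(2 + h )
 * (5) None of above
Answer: 4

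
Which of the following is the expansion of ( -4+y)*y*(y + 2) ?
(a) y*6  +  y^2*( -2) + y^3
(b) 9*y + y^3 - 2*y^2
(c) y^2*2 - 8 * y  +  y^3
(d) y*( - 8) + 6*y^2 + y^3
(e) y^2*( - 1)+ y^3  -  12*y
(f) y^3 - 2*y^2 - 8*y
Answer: f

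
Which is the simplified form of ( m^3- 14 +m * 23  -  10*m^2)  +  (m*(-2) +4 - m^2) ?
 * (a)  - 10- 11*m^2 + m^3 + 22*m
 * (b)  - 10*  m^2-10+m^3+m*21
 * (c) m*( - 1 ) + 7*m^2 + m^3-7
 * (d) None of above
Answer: d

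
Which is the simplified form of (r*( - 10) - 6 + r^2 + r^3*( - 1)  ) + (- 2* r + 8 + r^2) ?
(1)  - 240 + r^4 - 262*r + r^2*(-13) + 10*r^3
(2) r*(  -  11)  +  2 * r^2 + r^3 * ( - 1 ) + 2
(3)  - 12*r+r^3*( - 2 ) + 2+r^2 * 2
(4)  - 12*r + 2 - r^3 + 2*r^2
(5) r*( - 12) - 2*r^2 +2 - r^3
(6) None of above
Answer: 4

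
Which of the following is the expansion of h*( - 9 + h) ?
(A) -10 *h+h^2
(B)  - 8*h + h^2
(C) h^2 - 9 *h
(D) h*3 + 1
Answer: C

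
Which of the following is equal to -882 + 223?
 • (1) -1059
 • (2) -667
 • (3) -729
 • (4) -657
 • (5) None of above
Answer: 5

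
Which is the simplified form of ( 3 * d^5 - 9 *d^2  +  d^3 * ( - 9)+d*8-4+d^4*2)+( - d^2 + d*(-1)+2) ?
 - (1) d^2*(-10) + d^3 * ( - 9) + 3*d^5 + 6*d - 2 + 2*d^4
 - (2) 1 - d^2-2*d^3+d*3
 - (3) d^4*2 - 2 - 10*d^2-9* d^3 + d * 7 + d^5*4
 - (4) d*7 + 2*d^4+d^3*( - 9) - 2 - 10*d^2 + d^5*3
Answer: 4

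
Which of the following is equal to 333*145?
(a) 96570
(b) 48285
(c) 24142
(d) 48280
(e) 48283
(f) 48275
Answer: b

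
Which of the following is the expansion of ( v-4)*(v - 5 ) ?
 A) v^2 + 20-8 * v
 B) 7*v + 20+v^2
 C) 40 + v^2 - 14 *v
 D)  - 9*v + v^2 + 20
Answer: D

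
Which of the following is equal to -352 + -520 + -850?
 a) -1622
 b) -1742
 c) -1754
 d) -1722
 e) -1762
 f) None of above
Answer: d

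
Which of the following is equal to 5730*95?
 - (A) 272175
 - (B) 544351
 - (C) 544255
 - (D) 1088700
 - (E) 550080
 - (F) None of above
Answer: F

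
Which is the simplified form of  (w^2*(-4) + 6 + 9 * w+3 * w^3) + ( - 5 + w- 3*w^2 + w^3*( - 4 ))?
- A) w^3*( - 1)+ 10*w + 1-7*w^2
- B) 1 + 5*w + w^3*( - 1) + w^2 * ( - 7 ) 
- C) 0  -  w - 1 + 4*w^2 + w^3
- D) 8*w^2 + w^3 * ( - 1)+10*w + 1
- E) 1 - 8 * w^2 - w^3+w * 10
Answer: A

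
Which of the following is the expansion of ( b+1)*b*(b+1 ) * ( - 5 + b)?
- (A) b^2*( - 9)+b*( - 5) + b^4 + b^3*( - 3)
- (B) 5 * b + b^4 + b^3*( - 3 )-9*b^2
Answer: A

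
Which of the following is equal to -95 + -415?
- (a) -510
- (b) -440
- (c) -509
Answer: a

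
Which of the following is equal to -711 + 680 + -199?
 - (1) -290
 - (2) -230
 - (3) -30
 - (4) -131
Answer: 2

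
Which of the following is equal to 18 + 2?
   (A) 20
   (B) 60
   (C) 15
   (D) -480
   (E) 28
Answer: A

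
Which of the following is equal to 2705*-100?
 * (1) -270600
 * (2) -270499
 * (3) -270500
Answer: 3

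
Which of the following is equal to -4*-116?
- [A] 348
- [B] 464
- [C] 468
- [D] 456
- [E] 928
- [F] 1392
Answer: B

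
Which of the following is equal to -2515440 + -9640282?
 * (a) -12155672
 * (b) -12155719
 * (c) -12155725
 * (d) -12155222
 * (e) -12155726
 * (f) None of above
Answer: f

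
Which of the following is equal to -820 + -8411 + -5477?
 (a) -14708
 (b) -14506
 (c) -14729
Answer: a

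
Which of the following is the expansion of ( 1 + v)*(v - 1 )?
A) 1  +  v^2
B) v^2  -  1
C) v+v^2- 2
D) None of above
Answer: B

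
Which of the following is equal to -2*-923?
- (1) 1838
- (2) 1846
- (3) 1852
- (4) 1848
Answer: 2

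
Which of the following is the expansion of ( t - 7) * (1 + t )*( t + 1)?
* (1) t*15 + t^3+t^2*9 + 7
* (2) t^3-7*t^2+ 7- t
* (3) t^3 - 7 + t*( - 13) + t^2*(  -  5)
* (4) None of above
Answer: 3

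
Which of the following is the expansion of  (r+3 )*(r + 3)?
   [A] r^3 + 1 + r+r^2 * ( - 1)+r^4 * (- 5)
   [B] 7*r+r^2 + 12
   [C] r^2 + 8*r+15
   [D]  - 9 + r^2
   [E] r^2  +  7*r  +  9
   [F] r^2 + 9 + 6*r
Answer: F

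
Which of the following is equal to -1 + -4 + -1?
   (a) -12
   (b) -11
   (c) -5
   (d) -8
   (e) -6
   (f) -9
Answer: e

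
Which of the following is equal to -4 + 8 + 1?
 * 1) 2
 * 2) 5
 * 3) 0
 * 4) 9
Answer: 2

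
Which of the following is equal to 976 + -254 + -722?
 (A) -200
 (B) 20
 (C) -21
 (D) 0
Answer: D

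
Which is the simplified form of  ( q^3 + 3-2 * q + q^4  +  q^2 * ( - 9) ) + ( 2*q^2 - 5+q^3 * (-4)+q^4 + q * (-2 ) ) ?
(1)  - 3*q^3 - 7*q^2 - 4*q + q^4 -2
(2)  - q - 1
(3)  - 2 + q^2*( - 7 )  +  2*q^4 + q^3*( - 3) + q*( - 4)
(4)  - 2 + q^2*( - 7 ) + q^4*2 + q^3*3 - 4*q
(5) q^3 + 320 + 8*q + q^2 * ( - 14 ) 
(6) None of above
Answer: 3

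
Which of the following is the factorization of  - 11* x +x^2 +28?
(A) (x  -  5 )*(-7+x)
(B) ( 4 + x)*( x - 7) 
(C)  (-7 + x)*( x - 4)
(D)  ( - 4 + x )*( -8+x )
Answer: C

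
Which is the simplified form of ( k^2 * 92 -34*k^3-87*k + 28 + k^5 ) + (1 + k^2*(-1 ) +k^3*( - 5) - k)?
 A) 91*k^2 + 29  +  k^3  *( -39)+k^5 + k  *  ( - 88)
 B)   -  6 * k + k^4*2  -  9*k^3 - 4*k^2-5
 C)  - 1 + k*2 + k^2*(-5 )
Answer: A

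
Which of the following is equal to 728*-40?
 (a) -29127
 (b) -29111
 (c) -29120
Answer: c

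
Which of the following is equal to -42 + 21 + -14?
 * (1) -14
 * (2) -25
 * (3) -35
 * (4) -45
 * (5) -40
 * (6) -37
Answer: 3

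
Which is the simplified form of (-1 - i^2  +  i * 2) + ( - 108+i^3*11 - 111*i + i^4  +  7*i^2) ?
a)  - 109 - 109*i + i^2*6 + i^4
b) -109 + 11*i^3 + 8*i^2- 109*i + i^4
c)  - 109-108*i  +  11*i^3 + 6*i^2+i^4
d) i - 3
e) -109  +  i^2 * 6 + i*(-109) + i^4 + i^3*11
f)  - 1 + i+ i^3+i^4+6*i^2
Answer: e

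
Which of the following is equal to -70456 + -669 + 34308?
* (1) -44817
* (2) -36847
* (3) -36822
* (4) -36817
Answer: 4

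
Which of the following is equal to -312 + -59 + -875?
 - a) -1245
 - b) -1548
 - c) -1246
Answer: c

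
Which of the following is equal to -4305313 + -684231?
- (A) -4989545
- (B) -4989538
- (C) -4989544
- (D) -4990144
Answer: C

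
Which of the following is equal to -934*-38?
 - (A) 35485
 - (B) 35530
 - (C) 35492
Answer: C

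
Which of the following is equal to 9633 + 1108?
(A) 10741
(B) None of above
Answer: A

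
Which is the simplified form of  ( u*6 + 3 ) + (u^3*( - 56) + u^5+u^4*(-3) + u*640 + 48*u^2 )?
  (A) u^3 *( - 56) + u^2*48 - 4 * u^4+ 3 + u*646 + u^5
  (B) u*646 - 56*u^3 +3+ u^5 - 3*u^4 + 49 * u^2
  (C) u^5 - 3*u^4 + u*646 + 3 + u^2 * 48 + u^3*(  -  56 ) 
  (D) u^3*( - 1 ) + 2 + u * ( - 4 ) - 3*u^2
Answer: C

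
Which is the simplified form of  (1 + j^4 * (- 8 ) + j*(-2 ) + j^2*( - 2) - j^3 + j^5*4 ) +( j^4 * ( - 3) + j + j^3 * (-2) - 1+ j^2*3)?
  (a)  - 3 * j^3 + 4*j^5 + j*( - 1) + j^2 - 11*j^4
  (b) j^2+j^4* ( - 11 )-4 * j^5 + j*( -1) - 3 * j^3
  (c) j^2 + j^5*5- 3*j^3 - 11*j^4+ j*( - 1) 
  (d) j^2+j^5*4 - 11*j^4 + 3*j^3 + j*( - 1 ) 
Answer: a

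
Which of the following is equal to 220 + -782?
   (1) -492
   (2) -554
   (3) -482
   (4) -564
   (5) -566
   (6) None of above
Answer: 6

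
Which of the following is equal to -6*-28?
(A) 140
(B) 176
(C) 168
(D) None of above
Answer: C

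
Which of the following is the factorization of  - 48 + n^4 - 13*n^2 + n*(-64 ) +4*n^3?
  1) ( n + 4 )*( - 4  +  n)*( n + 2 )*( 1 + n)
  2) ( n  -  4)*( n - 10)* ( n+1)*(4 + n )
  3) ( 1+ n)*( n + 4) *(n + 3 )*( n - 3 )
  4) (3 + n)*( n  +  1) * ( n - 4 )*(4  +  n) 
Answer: 4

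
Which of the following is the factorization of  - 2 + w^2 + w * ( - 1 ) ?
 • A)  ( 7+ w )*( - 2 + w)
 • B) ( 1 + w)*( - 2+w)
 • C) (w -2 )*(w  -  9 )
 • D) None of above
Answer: B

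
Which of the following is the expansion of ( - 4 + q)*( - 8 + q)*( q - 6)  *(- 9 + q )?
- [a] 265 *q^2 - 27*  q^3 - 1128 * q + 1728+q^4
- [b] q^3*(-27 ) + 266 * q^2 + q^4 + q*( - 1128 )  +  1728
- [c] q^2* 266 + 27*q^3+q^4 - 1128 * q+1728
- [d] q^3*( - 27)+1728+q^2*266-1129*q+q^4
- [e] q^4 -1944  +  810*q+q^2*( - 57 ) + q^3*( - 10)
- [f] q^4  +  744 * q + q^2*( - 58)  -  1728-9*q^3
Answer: b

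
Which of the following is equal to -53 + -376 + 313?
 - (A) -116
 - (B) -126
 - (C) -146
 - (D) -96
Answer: A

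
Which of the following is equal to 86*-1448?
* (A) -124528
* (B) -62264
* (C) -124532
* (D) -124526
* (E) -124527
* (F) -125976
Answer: A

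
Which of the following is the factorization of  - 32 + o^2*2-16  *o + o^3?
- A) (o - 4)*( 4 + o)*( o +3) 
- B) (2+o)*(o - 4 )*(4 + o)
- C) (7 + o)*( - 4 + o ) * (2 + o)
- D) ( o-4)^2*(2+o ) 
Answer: B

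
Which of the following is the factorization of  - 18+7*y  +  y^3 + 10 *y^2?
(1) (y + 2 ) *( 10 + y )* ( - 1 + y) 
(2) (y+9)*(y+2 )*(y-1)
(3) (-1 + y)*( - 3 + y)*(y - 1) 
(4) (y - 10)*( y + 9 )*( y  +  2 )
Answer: 2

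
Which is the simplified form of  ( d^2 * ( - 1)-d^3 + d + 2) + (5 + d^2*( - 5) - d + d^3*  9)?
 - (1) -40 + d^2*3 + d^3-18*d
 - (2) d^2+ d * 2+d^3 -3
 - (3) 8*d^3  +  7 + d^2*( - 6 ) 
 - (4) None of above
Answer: 3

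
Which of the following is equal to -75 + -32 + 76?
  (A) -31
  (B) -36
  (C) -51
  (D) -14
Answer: A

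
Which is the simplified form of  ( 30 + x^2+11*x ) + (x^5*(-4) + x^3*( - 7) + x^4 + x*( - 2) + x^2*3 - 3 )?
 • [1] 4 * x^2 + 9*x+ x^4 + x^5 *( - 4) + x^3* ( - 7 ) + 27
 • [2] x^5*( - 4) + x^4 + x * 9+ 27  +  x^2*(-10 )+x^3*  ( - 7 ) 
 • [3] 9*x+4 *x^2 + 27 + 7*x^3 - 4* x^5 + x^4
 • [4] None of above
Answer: 1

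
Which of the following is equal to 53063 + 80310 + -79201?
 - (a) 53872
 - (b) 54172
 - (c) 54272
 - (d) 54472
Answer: b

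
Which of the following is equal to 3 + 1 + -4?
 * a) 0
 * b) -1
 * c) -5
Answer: a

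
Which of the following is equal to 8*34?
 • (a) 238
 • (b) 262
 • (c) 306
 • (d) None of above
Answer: d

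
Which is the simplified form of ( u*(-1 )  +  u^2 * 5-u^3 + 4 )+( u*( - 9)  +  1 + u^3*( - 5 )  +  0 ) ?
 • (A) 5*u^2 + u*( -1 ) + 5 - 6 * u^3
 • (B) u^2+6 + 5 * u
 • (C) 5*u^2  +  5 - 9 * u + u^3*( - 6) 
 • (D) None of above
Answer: D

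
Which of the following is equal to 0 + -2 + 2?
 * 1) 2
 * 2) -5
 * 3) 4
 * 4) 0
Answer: 4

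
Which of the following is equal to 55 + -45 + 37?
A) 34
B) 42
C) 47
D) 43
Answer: C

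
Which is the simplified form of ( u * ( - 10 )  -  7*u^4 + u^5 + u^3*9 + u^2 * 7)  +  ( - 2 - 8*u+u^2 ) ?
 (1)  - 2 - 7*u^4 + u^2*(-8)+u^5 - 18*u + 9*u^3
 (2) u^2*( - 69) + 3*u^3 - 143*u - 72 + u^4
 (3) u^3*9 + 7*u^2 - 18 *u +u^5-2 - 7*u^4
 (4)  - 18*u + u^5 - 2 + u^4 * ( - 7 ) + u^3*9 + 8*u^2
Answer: 4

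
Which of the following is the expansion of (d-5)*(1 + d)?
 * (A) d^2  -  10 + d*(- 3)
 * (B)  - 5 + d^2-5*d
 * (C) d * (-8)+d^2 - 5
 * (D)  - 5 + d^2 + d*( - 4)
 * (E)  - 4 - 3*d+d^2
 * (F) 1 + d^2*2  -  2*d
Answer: D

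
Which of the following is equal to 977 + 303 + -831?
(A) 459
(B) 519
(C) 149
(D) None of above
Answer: D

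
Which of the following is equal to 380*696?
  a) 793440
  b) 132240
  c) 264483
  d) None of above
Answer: d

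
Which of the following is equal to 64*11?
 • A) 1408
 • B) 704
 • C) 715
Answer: B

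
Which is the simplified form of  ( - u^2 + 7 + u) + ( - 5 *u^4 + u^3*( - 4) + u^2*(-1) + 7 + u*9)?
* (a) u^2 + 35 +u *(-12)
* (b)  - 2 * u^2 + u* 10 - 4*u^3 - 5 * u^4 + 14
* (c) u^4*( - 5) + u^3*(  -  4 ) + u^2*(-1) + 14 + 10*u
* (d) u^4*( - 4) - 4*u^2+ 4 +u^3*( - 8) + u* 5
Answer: b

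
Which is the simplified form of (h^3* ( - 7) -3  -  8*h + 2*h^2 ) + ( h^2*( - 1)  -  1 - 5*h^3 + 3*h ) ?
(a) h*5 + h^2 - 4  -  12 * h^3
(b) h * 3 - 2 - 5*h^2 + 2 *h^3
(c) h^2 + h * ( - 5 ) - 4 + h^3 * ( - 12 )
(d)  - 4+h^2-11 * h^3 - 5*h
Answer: c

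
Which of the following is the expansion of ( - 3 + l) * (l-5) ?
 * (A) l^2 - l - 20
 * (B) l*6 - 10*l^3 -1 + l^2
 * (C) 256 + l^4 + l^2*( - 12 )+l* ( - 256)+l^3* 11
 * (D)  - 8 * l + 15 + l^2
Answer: D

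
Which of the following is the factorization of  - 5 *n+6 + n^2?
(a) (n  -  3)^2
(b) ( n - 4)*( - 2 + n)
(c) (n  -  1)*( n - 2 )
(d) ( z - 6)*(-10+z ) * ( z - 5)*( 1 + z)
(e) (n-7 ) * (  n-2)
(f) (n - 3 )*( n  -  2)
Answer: f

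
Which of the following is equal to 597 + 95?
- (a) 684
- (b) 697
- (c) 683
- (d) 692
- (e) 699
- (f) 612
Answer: d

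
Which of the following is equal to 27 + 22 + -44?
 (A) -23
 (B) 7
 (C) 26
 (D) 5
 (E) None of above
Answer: D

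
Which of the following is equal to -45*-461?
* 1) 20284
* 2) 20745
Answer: 2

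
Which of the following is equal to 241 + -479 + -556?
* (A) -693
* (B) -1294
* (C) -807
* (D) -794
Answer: D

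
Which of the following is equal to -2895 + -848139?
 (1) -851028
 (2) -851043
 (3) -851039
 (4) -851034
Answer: 4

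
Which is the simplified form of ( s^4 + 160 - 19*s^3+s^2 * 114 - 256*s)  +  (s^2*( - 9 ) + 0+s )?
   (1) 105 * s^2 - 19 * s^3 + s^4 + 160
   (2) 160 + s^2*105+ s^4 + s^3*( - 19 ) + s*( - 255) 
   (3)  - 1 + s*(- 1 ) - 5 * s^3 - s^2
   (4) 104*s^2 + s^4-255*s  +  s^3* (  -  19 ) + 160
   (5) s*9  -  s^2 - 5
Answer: 2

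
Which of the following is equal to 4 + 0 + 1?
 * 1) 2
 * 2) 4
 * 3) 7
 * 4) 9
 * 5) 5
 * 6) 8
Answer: 5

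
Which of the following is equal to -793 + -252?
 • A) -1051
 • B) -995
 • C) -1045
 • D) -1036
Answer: C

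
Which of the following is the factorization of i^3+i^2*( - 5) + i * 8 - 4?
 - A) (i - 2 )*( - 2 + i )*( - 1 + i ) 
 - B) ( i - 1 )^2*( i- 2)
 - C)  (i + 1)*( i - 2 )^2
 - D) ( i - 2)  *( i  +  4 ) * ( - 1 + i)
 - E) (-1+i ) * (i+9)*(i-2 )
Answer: A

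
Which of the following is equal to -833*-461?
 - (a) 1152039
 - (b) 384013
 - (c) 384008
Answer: b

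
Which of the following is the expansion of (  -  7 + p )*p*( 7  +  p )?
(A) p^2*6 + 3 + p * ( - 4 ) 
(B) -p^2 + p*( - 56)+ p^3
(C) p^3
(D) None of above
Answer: D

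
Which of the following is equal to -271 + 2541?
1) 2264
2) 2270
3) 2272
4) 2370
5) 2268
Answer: 2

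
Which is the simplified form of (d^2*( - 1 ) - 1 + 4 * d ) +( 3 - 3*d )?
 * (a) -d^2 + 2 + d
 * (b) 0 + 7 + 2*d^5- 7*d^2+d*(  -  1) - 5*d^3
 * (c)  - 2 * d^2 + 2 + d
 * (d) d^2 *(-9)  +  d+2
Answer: a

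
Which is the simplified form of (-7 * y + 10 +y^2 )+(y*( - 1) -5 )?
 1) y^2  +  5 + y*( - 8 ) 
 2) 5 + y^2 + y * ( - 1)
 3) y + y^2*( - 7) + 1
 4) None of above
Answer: 1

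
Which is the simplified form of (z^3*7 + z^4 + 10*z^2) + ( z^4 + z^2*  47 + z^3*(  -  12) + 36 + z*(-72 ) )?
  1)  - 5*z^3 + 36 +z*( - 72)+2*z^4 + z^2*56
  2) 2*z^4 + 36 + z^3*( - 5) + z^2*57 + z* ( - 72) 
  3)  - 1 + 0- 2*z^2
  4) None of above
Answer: 2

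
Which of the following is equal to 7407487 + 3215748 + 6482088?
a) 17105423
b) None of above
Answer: b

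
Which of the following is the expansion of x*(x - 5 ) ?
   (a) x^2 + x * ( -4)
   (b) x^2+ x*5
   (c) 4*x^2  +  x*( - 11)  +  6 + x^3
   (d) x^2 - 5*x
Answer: d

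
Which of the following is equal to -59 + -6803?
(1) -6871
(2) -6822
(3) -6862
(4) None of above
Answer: 3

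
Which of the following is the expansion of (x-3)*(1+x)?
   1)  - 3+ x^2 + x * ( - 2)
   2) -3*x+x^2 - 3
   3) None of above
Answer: 1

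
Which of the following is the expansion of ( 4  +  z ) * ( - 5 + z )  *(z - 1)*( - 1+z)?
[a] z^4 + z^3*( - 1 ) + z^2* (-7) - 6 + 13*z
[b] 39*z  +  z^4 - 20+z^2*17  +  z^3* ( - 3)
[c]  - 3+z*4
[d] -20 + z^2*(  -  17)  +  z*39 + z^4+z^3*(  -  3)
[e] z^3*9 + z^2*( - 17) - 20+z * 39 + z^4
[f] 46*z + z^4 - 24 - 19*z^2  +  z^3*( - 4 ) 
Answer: d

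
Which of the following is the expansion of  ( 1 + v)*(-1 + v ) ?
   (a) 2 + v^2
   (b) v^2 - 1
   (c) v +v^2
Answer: b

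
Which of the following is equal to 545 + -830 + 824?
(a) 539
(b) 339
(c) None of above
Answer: a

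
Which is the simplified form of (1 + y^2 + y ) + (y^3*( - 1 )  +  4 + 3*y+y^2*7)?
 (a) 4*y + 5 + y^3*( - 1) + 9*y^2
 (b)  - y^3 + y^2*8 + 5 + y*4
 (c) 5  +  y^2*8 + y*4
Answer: b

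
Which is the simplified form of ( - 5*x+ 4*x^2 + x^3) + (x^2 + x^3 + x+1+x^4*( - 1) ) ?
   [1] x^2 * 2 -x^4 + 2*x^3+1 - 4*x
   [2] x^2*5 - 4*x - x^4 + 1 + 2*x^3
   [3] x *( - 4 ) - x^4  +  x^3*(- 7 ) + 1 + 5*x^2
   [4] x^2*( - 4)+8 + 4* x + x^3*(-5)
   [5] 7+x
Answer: 2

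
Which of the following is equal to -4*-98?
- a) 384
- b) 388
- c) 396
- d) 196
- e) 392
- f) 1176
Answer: e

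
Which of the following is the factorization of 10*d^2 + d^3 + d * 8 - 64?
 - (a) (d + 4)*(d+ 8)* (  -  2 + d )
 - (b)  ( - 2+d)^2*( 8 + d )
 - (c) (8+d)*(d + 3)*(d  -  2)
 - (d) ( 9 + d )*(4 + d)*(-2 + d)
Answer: a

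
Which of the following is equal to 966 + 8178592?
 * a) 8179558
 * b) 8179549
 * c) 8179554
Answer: a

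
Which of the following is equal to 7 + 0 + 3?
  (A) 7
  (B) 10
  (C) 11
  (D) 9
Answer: B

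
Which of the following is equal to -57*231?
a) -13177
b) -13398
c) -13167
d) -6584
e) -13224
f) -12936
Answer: c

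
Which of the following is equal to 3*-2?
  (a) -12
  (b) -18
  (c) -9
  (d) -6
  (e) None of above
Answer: d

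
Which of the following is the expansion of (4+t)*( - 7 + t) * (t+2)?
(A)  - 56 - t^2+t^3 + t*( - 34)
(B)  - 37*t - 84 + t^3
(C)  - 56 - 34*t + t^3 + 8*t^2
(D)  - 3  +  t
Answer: A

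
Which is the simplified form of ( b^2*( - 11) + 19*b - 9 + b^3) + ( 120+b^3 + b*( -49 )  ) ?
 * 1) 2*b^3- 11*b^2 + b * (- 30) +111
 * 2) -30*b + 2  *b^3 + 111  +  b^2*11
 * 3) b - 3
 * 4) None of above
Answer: 1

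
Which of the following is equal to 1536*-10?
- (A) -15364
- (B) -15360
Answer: B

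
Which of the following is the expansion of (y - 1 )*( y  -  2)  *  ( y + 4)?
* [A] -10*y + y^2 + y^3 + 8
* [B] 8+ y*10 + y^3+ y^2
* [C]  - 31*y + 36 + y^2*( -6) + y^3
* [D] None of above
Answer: A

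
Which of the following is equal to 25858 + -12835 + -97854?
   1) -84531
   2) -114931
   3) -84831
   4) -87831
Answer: 3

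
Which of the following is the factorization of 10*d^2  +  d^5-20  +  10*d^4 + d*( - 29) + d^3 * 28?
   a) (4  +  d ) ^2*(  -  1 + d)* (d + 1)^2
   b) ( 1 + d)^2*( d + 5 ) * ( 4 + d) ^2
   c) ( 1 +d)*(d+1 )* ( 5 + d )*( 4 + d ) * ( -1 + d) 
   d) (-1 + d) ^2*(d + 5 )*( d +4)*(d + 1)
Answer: c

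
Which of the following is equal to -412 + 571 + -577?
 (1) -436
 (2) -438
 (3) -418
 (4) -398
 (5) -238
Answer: 3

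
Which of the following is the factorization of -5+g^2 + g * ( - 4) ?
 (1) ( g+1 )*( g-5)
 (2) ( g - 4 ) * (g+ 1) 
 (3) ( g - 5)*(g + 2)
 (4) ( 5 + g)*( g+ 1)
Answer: 1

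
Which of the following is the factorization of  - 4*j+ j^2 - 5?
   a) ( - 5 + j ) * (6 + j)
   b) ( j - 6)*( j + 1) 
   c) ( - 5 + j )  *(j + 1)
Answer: c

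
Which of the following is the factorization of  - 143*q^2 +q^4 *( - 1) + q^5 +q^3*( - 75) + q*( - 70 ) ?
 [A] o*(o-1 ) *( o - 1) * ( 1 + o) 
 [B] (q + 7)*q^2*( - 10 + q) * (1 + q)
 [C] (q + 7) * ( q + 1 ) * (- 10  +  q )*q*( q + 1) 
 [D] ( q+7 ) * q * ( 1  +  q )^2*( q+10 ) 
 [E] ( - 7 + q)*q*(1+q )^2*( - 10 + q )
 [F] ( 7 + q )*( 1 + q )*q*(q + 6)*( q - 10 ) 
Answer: C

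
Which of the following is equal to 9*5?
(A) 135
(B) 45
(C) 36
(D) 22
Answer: B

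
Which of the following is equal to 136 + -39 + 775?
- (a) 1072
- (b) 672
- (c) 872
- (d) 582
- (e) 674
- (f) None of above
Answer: c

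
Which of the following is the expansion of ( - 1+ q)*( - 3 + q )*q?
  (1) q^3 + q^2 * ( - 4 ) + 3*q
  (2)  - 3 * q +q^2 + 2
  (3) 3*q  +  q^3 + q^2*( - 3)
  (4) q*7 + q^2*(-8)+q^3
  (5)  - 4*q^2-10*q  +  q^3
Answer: 1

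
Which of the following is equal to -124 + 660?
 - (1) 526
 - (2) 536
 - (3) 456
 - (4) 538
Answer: 2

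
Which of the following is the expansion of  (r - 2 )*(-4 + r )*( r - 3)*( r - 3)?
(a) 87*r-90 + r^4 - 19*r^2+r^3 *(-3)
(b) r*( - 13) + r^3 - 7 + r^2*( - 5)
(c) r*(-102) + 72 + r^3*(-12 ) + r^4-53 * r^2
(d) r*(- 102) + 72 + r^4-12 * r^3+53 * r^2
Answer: d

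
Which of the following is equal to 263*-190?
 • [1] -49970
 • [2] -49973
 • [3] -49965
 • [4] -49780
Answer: 1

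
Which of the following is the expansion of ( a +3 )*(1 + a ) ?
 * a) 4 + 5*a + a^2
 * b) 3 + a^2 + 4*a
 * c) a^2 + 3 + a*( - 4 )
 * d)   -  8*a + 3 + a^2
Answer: b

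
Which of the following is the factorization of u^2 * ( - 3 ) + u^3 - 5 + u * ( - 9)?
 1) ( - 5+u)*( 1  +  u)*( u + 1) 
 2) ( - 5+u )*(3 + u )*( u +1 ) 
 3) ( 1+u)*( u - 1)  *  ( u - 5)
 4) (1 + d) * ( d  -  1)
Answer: 1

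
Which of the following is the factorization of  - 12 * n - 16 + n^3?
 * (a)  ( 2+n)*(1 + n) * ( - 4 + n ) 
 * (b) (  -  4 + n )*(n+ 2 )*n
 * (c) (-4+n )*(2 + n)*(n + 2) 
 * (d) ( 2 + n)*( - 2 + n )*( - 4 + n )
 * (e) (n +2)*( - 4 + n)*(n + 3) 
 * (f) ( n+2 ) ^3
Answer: c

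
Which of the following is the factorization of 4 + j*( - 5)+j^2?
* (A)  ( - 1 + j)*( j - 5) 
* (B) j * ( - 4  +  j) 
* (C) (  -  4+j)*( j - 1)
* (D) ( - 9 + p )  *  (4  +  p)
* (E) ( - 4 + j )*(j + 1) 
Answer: C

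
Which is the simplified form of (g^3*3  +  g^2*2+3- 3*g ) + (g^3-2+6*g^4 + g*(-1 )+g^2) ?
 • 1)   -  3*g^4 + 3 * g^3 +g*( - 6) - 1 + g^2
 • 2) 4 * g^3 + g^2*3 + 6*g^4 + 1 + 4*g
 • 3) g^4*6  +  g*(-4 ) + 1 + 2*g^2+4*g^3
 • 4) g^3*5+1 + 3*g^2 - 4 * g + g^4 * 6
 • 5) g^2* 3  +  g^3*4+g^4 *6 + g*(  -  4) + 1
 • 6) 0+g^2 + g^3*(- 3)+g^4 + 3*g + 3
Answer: 5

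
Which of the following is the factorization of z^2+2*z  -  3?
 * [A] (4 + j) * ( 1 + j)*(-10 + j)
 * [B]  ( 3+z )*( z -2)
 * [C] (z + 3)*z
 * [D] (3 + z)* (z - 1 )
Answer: D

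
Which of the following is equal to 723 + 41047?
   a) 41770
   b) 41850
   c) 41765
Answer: a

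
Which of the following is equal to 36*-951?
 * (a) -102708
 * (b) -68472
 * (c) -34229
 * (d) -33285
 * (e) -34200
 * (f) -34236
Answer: f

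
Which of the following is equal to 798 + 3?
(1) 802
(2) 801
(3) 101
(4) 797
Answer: 2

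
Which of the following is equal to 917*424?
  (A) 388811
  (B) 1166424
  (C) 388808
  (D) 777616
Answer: C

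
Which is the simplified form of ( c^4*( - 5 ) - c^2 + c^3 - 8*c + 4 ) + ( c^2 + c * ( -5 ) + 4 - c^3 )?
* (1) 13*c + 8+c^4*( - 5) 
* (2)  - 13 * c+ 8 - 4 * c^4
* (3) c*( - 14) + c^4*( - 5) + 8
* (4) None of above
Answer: 4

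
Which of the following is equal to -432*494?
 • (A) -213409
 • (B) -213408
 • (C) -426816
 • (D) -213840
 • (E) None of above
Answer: B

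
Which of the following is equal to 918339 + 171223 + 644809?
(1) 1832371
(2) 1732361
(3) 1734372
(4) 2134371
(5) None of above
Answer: 5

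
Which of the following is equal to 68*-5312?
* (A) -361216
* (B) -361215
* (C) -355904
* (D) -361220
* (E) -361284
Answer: A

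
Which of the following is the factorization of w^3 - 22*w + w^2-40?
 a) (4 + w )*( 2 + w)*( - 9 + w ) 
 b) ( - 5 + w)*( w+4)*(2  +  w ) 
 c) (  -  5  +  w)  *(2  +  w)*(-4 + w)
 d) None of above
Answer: b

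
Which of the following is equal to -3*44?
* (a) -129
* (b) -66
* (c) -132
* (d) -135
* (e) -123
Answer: c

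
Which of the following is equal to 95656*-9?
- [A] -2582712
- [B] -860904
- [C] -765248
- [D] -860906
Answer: B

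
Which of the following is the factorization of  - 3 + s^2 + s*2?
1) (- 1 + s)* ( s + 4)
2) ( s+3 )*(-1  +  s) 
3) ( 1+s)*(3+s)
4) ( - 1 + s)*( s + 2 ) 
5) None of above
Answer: 2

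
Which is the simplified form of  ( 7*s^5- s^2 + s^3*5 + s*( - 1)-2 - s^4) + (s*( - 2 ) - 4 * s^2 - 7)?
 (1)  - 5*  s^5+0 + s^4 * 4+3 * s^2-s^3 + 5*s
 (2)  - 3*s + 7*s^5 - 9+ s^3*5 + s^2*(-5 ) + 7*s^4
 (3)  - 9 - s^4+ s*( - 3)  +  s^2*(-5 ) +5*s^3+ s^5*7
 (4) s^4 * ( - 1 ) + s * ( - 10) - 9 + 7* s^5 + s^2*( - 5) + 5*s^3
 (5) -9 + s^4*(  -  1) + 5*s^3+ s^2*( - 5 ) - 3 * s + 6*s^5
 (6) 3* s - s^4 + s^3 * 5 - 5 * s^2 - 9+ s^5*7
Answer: 3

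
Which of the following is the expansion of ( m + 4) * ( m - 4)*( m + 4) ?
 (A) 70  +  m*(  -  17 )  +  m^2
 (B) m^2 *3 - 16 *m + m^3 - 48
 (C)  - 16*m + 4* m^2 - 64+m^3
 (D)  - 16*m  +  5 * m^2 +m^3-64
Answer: C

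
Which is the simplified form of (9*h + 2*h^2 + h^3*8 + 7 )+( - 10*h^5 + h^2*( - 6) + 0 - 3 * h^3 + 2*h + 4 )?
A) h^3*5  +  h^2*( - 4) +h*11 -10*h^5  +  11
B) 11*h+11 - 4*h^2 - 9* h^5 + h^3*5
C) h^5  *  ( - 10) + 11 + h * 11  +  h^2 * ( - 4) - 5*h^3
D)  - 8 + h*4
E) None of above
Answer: A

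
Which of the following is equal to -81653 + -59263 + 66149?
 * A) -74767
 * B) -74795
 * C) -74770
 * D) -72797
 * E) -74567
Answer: A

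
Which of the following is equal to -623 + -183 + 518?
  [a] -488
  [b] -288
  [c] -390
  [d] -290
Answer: b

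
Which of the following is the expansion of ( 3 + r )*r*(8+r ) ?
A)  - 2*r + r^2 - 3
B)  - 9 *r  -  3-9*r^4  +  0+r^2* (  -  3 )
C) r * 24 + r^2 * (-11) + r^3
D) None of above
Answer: D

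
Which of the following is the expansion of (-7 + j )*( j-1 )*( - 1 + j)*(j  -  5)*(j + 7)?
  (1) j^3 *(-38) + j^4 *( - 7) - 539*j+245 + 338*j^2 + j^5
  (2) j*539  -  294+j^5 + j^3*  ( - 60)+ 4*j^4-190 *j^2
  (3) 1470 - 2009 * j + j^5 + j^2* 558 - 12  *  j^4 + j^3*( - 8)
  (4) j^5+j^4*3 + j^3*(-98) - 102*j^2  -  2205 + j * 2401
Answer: 1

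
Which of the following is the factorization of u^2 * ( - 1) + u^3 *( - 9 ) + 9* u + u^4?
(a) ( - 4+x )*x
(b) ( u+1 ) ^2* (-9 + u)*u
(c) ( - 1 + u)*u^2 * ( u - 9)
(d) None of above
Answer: d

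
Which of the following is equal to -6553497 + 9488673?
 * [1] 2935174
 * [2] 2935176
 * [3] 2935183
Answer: 2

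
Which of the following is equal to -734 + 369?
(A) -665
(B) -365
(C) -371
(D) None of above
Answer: B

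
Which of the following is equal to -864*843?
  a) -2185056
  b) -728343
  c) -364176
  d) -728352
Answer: d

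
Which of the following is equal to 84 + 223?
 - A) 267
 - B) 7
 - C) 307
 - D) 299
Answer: C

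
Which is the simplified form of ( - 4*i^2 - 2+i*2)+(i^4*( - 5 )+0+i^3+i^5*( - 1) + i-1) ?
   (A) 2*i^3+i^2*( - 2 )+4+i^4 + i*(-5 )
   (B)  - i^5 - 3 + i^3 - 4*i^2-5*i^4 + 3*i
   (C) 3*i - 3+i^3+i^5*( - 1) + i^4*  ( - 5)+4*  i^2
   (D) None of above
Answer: B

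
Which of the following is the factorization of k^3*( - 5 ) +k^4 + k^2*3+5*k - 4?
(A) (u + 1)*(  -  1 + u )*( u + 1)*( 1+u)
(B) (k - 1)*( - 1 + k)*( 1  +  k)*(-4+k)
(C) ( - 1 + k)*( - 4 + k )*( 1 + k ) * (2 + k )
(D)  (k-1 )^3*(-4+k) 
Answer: B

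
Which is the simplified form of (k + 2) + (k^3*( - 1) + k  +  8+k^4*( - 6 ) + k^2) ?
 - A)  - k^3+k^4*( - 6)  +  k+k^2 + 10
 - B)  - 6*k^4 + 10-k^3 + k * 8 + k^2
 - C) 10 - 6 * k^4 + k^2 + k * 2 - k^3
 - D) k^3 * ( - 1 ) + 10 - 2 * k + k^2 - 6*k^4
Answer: C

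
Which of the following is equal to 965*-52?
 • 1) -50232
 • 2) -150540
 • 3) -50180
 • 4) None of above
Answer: 3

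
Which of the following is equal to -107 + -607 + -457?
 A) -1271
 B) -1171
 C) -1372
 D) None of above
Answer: B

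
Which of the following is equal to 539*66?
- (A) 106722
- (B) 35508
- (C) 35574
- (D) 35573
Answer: C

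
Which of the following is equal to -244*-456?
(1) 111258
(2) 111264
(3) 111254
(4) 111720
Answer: 2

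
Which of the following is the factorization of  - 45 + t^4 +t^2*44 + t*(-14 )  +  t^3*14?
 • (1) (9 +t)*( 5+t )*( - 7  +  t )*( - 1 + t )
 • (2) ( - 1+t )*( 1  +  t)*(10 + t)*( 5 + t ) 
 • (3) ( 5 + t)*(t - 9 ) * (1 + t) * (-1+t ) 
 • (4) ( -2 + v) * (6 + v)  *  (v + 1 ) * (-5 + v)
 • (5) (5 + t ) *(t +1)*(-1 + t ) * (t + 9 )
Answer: 5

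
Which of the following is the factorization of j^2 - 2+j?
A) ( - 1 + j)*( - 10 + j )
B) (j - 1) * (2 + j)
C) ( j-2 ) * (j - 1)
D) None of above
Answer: B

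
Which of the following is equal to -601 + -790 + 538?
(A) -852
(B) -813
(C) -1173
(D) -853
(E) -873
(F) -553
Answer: D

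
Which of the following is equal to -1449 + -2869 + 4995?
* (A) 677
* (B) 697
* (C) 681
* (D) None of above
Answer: A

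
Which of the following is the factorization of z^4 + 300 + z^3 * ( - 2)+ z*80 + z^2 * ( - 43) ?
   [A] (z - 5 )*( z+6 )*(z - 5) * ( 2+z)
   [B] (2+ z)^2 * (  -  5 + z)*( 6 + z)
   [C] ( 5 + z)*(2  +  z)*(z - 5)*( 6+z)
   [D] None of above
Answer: A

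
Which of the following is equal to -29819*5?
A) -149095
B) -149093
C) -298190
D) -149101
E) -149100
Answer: A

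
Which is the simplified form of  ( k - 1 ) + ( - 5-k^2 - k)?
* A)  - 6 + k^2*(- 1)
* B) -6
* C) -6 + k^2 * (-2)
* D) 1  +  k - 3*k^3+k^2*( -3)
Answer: A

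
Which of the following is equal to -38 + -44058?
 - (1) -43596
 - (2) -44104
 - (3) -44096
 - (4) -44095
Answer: 3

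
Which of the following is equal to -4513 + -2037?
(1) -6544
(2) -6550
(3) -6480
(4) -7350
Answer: 2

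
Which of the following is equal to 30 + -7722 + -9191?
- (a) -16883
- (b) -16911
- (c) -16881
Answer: a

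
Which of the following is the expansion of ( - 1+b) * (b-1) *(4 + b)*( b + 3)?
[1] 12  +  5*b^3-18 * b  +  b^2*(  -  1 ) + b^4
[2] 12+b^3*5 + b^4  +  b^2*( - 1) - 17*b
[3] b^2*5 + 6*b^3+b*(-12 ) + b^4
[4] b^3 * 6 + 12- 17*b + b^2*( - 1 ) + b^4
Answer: 2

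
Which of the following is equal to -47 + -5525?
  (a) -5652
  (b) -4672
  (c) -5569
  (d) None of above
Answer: d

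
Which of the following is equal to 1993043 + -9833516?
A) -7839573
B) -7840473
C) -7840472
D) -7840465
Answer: B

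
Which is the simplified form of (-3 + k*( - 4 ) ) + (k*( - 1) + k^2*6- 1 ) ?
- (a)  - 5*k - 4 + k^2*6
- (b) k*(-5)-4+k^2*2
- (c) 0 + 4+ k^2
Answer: a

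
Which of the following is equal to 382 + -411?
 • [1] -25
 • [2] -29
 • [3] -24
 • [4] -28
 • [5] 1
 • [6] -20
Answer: 2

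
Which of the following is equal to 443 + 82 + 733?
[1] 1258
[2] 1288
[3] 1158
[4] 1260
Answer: 1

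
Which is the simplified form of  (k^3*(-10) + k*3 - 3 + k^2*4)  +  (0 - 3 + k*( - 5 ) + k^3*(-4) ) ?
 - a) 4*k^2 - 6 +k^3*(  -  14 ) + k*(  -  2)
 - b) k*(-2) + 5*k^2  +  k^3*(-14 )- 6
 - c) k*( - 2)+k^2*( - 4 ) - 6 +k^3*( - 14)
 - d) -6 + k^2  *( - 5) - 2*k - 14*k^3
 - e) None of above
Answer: a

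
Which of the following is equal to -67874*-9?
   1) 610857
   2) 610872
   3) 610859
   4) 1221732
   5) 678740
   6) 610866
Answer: 6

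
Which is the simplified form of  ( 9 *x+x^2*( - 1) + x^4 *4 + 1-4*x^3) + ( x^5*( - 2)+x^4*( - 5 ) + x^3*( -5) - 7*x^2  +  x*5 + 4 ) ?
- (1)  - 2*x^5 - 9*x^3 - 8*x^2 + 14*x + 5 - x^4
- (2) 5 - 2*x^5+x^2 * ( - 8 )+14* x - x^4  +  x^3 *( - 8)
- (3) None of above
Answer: 1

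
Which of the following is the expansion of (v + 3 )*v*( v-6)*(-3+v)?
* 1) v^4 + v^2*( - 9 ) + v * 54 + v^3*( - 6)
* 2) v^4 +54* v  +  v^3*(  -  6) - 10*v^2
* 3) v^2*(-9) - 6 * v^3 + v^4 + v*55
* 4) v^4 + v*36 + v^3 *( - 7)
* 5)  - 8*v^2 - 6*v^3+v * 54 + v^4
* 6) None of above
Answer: 1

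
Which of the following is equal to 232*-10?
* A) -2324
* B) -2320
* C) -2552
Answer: B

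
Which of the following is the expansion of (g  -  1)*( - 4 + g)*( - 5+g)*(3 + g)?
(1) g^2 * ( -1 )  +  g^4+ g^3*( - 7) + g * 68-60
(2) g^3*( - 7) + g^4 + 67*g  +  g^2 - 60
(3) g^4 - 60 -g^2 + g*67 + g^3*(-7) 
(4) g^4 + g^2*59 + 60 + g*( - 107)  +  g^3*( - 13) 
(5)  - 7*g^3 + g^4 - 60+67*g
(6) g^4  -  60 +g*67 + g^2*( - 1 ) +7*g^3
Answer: 3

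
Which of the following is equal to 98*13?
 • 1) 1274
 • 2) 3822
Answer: 1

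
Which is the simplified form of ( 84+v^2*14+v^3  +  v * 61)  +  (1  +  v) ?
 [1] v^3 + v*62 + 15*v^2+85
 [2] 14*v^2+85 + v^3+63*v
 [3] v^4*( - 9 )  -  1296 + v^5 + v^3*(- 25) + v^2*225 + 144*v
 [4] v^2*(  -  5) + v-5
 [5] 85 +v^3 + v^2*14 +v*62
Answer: 5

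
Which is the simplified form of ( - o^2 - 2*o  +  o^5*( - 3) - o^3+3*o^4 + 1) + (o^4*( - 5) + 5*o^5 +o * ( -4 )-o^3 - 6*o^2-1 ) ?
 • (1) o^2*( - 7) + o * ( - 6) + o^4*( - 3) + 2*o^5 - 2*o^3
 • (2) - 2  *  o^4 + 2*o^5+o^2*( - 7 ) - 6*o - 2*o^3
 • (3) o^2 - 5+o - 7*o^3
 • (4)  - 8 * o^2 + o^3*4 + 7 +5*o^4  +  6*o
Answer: 2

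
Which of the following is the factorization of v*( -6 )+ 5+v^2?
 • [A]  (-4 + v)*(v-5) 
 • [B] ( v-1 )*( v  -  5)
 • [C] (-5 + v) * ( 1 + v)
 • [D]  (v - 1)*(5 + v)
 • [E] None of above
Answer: B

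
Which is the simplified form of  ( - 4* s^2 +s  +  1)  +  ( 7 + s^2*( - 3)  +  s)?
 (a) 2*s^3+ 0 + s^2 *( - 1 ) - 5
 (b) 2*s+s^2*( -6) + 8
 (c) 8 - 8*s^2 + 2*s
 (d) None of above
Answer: d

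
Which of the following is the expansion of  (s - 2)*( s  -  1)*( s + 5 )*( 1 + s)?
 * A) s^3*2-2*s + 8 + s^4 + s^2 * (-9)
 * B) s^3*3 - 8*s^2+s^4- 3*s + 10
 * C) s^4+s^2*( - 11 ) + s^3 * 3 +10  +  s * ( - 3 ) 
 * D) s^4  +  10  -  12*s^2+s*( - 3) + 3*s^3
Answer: C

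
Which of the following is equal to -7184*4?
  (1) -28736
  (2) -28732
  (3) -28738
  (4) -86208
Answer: 1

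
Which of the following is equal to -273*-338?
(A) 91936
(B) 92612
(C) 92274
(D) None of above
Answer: C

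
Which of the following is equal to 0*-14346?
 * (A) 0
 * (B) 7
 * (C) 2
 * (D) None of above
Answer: A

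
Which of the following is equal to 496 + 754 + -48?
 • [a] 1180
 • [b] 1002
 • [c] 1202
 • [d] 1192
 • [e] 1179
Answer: c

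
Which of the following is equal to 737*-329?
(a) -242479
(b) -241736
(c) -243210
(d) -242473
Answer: d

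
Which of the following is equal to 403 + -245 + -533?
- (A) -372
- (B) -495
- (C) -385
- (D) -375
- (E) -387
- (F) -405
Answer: D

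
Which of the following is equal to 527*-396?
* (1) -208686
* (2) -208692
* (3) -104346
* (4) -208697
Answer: 2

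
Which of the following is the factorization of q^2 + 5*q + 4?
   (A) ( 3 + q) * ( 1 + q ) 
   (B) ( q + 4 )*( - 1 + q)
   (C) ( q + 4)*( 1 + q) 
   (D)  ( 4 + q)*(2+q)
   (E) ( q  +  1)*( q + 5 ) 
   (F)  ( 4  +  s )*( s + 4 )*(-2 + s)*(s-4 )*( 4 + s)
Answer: C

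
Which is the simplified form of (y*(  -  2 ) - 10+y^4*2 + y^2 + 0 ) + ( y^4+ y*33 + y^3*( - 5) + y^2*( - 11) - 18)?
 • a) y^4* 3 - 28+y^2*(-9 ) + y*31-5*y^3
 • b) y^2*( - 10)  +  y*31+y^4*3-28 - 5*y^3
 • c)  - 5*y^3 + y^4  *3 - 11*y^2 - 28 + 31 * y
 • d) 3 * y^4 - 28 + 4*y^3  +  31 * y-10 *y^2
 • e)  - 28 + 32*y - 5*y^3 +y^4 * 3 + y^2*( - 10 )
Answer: b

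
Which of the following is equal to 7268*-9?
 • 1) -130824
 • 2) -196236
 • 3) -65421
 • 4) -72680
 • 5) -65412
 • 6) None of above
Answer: 5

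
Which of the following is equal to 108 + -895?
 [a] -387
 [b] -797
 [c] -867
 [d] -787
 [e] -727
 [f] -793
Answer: d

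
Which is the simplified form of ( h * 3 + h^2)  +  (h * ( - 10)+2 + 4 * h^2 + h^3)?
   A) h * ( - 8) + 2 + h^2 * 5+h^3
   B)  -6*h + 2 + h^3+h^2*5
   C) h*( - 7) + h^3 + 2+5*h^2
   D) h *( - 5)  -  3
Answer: C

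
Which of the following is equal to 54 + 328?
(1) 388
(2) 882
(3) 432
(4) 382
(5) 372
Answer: 4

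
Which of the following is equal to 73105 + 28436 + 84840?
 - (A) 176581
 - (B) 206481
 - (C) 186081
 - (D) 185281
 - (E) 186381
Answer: E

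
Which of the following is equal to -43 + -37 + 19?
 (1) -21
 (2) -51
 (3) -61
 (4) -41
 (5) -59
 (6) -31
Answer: 3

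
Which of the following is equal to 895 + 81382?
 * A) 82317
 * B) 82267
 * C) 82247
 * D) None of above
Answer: D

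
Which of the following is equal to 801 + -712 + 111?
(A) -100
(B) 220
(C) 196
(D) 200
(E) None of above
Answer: D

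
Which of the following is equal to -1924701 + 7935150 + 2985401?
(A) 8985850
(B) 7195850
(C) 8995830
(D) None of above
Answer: D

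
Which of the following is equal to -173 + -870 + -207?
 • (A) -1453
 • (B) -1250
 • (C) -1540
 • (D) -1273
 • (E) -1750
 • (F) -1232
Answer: B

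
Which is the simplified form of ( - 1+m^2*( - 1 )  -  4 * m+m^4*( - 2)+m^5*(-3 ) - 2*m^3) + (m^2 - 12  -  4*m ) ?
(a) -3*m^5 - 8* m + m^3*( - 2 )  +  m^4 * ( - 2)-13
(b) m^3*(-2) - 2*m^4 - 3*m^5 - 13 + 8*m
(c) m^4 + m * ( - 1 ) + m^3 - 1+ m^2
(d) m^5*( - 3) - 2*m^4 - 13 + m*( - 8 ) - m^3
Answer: a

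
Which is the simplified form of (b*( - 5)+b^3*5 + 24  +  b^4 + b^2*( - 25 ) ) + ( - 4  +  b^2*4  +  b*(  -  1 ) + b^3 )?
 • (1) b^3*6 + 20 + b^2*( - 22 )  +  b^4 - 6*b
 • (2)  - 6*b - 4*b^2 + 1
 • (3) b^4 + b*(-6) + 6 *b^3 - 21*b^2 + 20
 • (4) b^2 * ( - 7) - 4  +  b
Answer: 3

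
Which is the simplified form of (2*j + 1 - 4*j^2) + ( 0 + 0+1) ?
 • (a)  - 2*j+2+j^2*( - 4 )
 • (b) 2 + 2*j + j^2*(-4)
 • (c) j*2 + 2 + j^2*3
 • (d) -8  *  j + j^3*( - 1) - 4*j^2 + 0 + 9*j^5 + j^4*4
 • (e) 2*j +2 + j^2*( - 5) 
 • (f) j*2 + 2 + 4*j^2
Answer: b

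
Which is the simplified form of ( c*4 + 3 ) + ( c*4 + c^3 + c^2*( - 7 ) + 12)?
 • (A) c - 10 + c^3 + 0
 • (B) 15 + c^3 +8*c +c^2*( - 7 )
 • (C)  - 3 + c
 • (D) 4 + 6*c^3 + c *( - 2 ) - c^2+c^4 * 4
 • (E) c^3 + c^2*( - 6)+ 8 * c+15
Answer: B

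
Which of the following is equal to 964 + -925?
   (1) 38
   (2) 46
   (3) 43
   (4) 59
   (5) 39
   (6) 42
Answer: 5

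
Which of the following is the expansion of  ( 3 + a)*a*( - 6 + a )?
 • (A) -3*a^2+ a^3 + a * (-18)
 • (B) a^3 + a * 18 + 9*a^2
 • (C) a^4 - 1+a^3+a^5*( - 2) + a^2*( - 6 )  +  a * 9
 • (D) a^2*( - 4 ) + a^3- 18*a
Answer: A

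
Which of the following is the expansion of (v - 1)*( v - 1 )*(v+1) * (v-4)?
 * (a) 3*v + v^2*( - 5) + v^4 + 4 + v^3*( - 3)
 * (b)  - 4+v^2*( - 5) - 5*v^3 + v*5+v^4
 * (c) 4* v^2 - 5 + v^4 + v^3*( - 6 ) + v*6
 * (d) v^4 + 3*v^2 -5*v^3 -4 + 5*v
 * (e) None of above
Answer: d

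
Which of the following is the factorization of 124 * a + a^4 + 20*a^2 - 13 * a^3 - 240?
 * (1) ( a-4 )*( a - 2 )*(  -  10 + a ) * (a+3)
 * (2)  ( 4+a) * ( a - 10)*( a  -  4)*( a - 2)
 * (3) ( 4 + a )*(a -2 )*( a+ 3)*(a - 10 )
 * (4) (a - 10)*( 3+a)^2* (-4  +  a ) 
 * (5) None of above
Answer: 1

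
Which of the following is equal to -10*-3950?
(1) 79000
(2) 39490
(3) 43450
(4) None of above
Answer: 4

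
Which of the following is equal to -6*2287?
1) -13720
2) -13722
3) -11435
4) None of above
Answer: 2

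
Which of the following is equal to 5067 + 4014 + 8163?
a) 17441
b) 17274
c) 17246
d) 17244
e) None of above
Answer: d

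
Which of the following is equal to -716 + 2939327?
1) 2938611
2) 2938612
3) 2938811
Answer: 1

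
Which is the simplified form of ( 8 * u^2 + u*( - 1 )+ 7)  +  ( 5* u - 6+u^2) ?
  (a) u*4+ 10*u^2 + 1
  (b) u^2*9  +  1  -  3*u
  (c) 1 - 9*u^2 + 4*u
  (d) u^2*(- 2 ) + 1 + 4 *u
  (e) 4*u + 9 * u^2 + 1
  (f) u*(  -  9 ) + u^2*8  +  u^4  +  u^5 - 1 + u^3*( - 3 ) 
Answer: e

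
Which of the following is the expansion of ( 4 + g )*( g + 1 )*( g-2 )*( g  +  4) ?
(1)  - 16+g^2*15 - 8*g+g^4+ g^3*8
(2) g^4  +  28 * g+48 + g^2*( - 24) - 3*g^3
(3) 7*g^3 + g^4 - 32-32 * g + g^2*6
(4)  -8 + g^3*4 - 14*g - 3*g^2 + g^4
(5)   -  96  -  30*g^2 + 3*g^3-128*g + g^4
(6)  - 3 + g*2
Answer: 3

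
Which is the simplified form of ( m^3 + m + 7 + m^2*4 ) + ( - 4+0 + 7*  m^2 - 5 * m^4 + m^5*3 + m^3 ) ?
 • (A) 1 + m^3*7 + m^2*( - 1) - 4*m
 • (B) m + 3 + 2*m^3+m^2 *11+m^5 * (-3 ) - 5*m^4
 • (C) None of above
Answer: C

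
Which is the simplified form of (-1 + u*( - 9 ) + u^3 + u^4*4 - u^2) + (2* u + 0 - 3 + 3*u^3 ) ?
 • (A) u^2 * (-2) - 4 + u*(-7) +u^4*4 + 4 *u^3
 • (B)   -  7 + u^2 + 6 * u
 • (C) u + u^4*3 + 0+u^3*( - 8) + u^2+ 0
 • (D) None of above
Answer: D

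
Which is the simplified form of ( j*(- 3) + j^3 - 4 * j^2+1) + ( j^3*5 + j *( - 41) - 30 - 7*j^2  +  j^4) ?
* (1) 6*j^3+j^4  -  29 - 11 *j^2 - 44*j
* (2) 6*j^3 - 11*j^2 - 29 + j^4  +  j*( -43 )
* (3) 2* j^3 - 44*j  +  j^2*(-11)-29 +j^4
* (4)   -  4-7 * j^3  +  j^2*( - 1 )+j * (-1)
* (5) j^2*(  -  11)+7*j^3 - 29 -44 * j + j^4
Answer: 1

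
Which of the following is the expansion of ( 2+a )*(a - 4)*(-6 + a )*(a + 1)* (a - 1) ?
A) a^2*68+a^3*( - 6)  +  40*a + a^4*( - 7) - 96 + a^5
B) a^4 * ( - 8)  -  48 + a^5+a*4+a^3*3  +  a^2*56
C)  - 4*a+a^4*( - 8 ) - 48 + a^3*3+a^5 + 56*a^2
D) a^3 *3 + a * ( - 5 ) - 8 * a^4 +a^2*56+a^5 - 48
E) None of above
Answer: C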